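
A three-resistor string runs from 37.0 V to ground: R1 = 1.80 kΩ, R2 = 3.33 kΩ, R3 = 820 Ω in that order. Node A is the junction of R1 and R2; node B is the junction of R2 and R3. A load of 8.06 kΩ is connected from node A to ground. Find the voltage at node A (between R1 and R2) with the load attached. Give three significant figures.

V ≈ 22.3 V

Below node A the series string R2+R3 = 4150 Ω sits in parallel with the 8060 Ω load: 2739 Ω.
V_A = 37.0 × 2739/(1800 + 2739) = 22.3 V.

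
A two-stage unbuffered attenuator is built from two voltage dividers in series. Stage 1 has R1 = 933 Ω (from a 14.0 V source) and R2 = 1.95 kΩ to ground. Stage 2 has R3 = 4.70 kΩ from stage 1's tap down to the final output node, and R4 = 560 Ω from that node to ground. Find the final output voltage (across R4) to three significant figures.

Stage 2 presents R3+R4 = 5260 Ω as a load on stage 1's tap.
Stage 1's lower leg becomes R2‖(R3+R4) = 1423 Ω, so V_mid = 14.0 × 1423/2356 = 8.455 V.
Stage 2 is itself unloaded: V_out = V_mid × R4/(R3+R4) = 8.455 × 560/5260 = 0.900 V.

V_out ≈ 0.900 V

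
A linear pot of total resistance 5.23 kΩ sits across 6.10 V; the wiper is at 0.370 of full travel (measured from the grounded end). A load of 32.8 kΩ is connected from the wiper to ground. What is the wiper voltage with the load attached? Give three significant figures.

The wiper splits the pot into (1−α)R = 3.295 kΩ above and αR = 1.935 kΩ below.
Lower section ‖ load = 1.827 kΩ.
V_wiper = 6.10 × 1.827/(3.295 + 1.827) = 2.18 V.

V ≈ 2.18 V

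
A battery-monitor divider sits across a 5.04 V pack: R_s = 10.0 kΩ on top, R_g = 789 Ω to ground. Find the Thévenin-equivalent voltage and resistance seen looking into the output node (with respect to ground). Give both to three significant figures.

V_th = 0.369 V, R_th = 731 Ω

V_th is the open-circuit tap voltage: 5.04 × 789/(10000 + 789) = 0.369 V.
With the supply zeroed, R_s and R_g appear in parallel from the tap: R_th = R_s‖R_g = (10000 × 789)/10790 = 731 Ω.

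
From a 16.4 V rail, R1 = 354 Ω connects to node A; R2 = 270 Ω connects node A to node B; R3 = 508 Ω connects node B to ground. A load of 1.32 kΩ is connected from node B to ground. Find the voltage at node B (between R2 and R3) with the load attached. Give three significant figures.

V ≈ 6.07 V

At node B, R3 is in parallel with the load: R3‖R_L = 366.8 Ω.
Below node A the resistance is R2 + (R3‖R_L) = 636.8 Ω, so V_A = 16.4 × 636.8/990.8 = 10.54 V.
Then V_B = V_A × (R3‖R_L)/(R2 + R3‖R_L) = 10.54 × 366.8/636.8 = 6.07 V.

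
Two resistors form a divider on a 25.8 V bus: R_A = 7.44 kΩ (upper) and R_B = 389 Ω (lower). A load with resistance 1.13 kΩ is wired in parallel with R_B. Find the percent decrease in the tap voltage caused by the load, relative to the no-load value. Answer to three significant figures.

Unloaded V = 25.8 × 389/7829 = 1.282 V.
Loaded: R_B‖R_L = 289.4 Ω, giving V = 25.8 × 289.4/7729 = 0.9659 V.
Drop = (1.282 − 0.9659) / 1.282 = 24.7 %.

24.7 %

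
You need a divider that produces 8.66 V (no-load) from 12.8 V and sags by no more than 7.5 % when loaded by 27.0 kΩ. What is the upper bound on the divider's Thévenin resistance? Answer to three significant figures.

R_th ≤ 2.19 kΩ

Loading drop = R_th/(R_th + R_L) ≤ 0.0750, so R_th ≤ R_L · ε/(1−ε) = 27.0 kΩ × 0.0750/0.9250 = 2.19 kΩ.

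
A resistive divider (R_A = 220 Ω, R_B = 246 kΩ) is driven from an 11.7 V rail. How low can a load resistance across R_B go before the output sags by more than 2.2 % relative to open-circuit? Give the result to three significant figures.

Output resistance R_th = R_A‖R_B = (220 × 246000)/246200 = 219.8 Ω.
The fractional drop is R_th/(R_th + R_L); requiring this ≤ 0.0220 gives R_L ≥ R_th(1/0.0220 − 1) = 219.8 × 44.45 = 9.77 kΩ.

R_L(min) ≈ 9.77 kΩ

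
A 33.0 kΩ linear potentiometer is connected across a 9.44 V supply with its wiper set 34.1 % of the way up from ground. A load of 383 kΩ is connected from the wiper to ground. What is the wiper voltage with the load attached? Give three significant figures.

V ≈ 3.16 V

The wiper splits the pot into (1−α)R = 21.75 kΩ above and αR = 11.25 kΩ below.
Lower section ‖ load = 10.93 kΩ.
V_wiper = 9.44 × 10.93/(21.75 + 10.93) = 3.16 V.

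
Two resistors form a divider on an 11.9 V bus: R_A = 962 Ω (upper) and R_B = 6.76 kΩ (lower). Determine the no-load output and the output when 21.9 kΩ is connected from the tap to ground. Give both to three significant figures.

Unloaded: 10.4 V; loaded: 10.0 V

Open-circuit: V = 11.9 × 6760/(962 + 6760) = 10.4 V.
With the load, R_B becomes R_B‖R_L = 5166 Ω, so V = 11.9 × 5166/6128 = 10.0 V.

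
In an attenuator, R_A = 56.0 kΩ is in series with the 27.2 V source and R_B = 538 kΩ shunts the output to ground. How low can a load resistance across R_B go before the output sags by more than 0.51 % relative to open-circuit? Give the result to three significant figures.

R_L(min) ≈ 9.89 MΩ

Output resistance R_th = R_A‖R_B = (56.0 × 538)/594.0 = 50.72 kΩ.
The fractional drop is R_th/(R_th + R_L); requiring this ≤ 0.00510 gives R_L ≥ R_th(1/0.00510 − 1) = 50.72 × 195.1 = 9.89 MΩ.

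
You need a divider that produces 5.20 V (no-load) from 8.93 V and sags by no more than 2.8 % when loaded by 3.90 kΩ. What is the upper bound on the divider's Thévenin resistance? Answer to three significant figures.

Loading drop = R_th/(R_th + R_L) ≤ 0.0280, so R_th ≤ R_L · ε/(1−ε) = 3.90 kΩ × 0.0280/0.9720 = 112 Ω.

R_th ≤ 112 Ω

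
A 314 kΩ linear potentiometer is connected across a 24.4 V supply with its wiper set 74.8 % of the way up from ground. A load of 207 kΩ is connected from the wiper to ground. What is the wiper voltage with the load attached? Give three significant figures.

The wiper splits the pot into (1−α)R = 79.13 kΩ above and αR = 234.9 kΩ below.
Lower section ‖ load = 110.0 kΩ.
V_wiper = 24.4 × 110.0/(79.13 + 110.0) = 14.2 V.

V ≈ 14.2 V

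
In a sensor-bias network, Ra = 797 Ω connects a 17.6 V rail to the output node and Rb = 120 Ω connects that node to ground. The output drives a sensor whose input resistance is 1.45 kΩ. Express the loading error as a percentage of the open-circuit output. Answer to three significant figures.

6.71 %

The divider's output (Thévenin) resistance is Ra‖Rb = 104.3 Ω.
Fractional drop under load = R_th/(R_th + R_L) = 104.3 / (104.3 + 1450) = 0.06710.
So the output falls by 6.71 %.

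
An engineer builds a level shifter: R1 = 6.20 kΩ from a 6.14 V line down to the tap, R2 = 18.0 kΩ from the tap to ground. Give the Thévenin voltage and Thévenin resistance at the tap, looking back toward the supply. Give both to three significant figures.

V_th is the open-circuit tap voltage: 6.14 × 18.0/(6.20 + 18.0) = 4.57 V.
With the supply zeroed, R1 and R2 appear in parallel from the tap: R_th = R1‖R2 = (6.20 × 18.0)/24.20 = 4.61 kΩ.

V_th = 4.57 V, R_th = 4.61 kΩ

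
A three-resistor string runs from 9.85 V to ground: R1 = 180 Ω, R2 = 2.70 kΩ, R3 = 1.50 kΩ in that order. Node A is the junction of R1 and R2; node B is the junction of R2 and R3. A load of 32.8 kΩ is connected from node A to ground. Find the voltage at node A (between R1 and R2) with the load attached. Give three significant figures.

V ≈ 9.40 V

Below node A the series string R2+R3 = 4200 Ω sits in parallel with the 32800 Ω load: 3723 Ω.
V_A = 9.85 × 3723/(180 + 3723) = 9.40 V.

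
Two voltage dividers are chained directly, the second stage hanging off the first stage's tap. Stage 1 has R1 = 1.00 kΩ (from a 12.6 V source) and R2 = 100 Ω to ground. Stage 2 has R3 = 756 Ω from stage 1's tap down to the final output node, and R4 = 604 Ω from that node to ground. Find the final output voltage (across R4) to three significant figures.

Stage 2 presents R3+R4 = 1360 Ω as a load on stage 1's tap.
Stage 1's lower leg becomes R2‖(R3+R4) = 93.15 Ω, so V_mid = 12.6 × 93.15/1093 = 1.074 V.
Stage 2 is itself unloaded: V_out = V_mid × R4/(R3+R4) = 1.074 × 604/1360 = 0.477 V.

V_out ≈ 0.477 V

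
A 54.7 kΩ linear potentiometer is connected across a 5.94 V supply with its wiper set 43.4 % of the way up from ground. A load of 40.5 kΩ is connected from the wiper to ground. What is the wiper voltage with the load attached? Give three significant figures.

V ≈ 1.94 V

The wiper splits the pot into (1−α)R = 30.96 kΩ above and αR = 23.74 kΩ below.
Lower section ‖ load = 14.97 kΩ.
V_wiper = 5.94 × 14.97/(30.96 + 14.97) = 1.94 V.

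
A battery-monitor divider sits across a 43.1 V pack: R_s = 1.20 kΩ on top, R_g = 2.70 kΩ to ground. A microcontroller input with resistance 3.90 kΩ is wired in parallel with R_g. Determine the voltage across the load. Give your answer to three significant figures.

V_out ≈ 24.6 V

The load sits in parallel with R_g: R_g‖R_L = (2.70 × 3.90) / (2.70 + 3.90) = 1.595 kΩ.
V_out = 43.1 × 1.595 / (1.20 + 1.595) = 43.1 × 1.595/2.795 = 24.6 V.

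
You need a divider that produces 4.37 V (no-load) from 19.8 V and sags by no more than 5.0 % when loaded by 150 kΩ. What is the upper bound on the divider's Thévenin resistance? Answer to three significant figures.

Loading drop = R_th/(R_th + R_L) ≤ 0.0500, so R_th ≤ R_L · ε/(1−ε) = 150 kΩ × 0.0500/0.9500 = 7.89 kΩ.
(Any R1, R2 with R2/(R1+R2) = 0.221 and R1‖R2 ≤ 7.89 kΩ will meet the spec.)

R_th ≤ 7.89 kΩ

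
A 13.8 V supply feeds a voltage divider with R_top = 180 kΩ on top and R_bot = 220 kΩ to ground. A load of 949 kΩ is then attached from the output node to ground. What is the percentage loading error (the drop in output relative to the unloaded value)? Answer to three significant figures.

The divider's output (Thévenin) resistance is R_top‖R_bot = 99.00 kΩ.
Fractional drop under load = R_th/(R_th + R_L) = 99.00 / (99.00 + 949) = 0.09447.
So the output falls by 9.45 %.

9.45 %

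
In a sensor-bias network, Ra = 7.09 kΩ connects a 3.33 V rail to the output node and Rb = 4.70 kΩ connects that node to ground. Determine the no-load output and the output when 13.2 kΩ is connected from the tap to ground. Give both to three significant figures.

Open-circuit: V = 3.33 × 4.70/(7.09 + 4.70) = 1.33 V.
With the load, Rb becomes Rb‖R_L = 3.466 kΩ, so V = 3.33 × 3.466/10.56 = 1.09 V.

Unloaded: 1.33 V; loaded: 1.09 V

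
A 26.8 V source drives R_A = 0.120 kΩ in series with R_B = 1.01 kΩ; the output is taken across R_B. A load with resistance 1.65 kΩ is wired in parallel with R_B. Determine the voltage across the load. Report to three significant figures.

V_out ≈ 22.5 V

The load sits in parallel with R_B: R_B‖R_L = (1010 × 1650) / (1010 + 1650) = 626.5 Ω.
V_out = 26.8 × 626.5 / (120 + 626.5) = 26.8 × 626.5/746.5 = 22.5 V.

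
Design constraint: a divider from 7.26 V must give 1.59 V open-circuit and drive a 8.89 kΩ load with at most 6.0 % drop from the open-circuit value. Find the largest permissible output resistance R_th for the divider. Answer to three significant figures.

R_th ≤ 567 Ω

Loading drop = R_th/(R_th + R_L) ≤ 0.0600, so R_th ≤ R_L · ε/(1−ε) = 8.89 kΩ × 0.0600/0.9400 = 567 Ω.
(Any R1, R2 with R2/(R1+R2) = 0.219 and R1‖R2 ≤ 567 Ω will meet the spec.)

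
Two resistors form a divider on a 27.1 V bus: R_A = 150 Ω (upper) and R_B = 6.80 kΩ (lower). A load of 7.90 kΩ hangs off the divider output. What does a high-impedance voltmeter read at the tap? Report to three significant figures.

V_out ≈ 26.0 V

The load sits in parallel with R_B: R_B‖R_L = (6800 × 7900) / (6800 + 7900) = 3654 Ω.
V_out = 27.1 × 3654 / (150 + 3654) = 27.1 × 3654/3804 = 26.0 V.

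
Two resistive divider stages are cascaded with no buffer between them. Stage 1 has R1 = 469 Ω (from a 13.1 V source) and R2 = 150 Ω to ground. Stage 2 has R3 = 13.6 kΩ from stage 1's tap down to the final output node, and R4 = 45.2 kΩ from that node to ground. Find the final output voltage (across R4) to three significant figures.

V_out ≈ 2.44 V

Stage 2 presents R3+R4 = 58800 Ω as a load on stage 1's tap.
Stage 1's lower leg becomes R2‖(R3+R4) = 149.6 Ω, so V_mid = 13.1 × 149.6/618.6 = 3.168 V.
Stage 2 is itself unloaded: V_out = V_mid × R4/(R3+R4) = 3.168 × 45200/58800 = 2.44 V.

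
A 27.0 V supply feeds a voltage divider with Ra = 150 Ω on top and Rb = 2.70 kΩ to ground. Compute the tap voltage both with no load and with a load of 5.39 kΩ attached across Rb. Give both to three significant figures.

Open-circuit: V = 27.0 × 2700/(150 + 2700) = 25.6 V.
With the load, Rb becomes Rb‖R_L = 1799 Ω, so V = 27.0 × 1799/1949 = 24.9 V.

Unloaded: 25.6 V; loaded: 24.9 V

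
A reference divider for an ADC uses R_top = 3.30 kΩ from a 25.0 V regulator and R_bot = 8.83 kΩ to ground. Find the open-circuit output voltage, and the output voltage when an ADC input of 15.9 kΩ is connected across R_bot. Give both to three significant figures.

Open-circuit: V = 25.0 × 8.83/(3.30 + 8.83) = 18.2 V.
With the load, R_bot becomes R_bot‖R_L = 5.677 kΩ, so V = 25.0 × 5.677/8.977 = 15.8 V.

Unloaded: 18.2 V; loaded: 15.8 V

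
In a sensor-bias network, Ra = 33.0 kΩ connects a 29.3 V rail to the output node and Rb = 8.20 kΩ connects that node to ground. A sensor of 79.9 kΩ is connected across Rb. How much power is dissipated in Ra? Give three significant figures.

Total resistance from the source is Ra + (Rb‖R_L) = 40.44 kΩ, so I = 29.3/40.44 kΩ = 0.7246 mA.
P = I²·Ra = (0.7246 mA)² × 33.0 kΩ = 17.3 mW.

P ≈ 17.3 mW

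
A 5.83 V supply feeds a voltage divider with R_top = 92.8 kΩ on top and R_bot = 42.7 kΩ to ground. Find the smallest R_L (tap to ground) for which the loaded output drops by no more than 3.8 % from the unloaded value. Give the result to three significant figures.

R_L(min) ≈ 740 kΩ

Output resistance R_th = R_top‖R_bot = (92.8 × 42.7)/135.5 = 29.24 kΩ.
The fractional drop is R_th/(R_th + R_L); requiring this ≤ 0.0380 gives R_L ≥ R_th(1/0.0380 − 1) = 29.24 × 25.32 = 740 kΩ.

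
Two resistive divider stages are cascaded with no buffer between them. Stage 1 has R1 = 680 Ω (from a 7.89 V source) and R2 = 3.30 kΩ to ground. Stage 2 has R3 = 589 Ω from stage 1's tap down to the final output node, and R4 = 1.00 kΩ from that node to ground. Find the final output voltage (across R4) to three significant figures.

Stage 2 presents R3+R4 = 1589 Ω as a load on stage 1's tap.
Stage 1's lower leg becomes R2‖(R3+R4) = 1073 Ω, so V_mid = 7.89 × 1073/1753 = 4.829 V.
Stage 2 is itself unloaded: V_out = V_mid × R4/(R3+R4) = 4.829 × 1000/1589 = 3.04 V.

V_out ≈ 3.04 V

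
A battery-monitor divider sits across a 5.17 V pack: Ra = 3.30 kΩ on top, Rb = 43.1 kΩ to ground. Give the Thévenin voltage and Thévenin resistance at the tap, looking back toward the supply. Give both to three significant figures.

V_th is the open-circuit tap voltage: 5.17 × 43.1/(3.30 + 43.1) = 4.80 V.
With the supply zeroed, Ra and Rb appear in parallel from the tap: R_th = Ra‖Rb = (3.30 × 43.1)/46.40 = 3.07 kΩ.

V_th = 4.80 V, R_th = 3.07 kΩ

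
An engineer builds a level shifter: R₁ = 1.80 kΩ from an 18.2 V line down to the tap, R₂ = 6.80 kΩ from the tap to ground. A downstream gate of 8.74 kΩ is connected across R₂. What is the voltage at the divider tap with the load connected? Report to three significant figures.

The load sits in parallel with R₂: R₂‖R_L = (6.80 × 8.74) / (6.80 + 8.74) = 3.824 kΩ.
V_out = 18.2 × 3.824 / (1.80 + 3.824) = 18.2 × 3.824/5.624 = 12.4 V.

V_out ≈ 12.4 V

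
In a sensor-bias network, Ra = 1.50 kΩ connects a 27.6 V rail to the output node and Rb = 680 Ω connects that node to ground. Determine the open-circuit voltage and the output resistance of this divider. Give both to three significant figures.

V_th = 8.61 V, R_th = 468 Ω

V_th is the open-circuit tap voltage: 27.6 × 680/(1500 + 680) = 8.61 V.
With the supply zeroed, Ra and Rb appear in parallel from the tap: R_th = Ra‖Rb = (1500 × 680)/2180 = 468 Ω.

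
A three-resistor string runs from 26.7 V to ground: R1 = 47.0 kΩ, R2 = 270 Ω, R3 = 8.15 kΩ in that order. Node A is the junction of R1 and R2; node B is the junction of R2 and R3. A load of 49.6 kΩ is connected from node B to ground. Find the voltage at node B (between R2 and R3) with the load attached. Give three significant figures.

At node B, R3 is in parallel with the load: R3‖R_L = 7000 Ω.
Below node A the resistance is R2 + (R3‖R_L) = 7270 Ω, so V_A = 26.7 × 7270/54270 = 3.577 V.
Then V_B = V_A × (R3‖R_L)/(R2 + R3‖R_L) = 3.577 × 7000/7270 = 3.44 V.

V ≈ 3.44 V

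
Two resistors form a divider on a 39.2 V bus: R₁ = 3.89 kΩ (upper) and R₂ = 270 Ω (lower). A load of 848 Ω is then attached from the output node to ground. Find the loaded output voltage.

The load sits in parallel with R₂: R₂‖R_L = (270 × 848) / (270 + 848) = 204.8 Ω.
V_out = 39.2 × 204.8 / (3890 + 204.8) = 39.2 × 204.8/4095 = 1.96 V.

V_out ≈ 1.96 V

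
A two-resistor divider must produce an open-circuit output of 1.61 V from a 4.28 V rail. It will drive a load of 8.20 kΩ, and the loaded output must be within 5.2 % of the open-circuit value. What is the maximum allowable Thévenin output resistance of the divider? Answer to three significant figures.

Loading drop = R_th/(R_th + R_L) ≤ 0.0520, so R_th ≤ R_L · ε/(1−ε) = 8.20 kΩ × 0.0520/0.9480 = 450 Ω.

R_th ≤ 450 Ω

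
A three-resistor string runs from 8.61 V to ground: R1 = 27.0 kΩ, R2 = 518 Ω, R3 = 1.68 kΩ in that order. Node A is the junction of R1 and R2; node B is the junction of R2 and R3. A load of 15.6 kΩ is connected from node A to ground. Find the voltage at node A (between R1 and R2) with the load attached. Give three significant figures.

V ≈ 0.573 V

Below node A the series string R2+R3 = 2198 Ω sits in parallel with the 15600 Ω load: 1927 Ω.
V_A = 8.61 × 1927/(27000 + 1927) = 0.573 V.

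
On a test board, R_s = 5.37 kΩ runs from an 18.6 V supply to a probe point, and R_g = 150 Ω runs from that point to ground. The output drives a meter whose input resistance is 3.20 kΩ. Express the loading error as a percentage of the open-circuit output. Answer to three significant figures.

4.36 %

The divider's output (Thévenin) resistance is R_s‖R_g = 145.9 Ω.
Fractional drop under load = R_th/(R_th + R_L) = 145.9 / (145.9 + 3200) = 0.04361.
So the output falls by 4.36 %.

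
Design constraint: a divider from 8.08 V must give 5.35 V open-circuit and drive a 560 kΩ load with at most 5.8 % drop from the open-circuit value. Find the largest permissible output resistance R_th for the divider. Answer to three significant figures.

Loading drop = R_th/(R_th + R_L) ≤ 0.0580, so R_th ≤ R_L · ε/(1−ε) = 560 kΩ × 0.0580/0.9420 = 34.5 kΩ.
(Any R1, R2 with R2/(R1+R2) = 0.662 and R1‖R2 ≤ 34.5 kΩ will meet the spec.)

R_th ≤ 34.5 kΩ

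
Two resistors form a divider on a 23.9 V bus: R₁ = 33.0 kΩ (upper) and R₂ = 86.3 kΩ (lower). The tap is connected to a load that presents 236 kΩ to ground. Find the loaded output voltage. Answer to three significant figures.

V_out ≈ 15.7 V

The load sits in parallel with R₂: R₂‖R_L = (86.3 × 236) / (86.3 + 236) = 63.19 kΩ.
V_out = 23.9 × 63.19 / (33.0 + 63.19) = 23.9 × 63.19/96.19 = 15.7 V.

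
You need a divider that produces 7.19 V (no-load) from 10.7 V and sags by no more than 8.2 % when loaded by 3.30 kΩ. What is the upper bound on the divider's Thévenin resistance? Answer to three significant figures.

Loading drop = R_th/(R_th + R_L) ≤ 0.0820, so R_th ≤ R_L · ε/(1−ε) = 3.30 kΩ × 0.0820/0.9180 = 295 Ω.

R_th ≤ 295 Ω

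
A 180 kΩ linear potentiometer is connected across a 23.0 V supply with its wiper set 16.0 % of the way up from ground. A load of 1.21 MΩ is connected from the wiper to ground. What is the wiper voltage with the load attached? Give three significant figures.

The wiper splits the pot into (1−α)R = 151.2 kΩ above and αR = 28.80 kΩ below.
Lower section ‖ load = 28.13 kΩ.
V_wiper = 23.0 × 28.13/(151.2 + 28.13) = 3.61 V.

V ≈ 3.61 V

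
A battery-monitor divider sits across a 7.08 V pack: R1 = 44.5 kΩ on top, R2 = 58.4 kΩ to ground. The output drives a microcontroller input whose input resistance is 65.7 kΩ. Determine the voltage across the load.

The load sits in parallel with R2: R2‖R_L = (58.4 × 65.7) / (58.4 + 65.7) = 30.92 kΩ.
V_out = 7.08 × 30.92 / (44.5 + 30.92) = 7.08 × 30.92/75.42 = 2.90 V.
(Unloaded it would have been 4.02 V.)

V_out ≈ 2.90 V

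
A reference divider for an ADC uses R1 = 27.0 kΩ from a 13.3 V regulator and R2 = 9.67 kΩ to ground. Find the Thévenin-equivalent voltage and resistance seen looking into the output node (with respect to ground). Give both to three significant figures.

V_th = 3.51 V, R_th = 7.12 kΩ

V_th is the open-circuit tap voltage: 13.3 × 9.67/(27.0 + 9.67) = 3.51 V.
With the supply zeroed, R1 and R2 appear in parallel from the tap: R_th = R1‖R2 = (27.0 × 9.67)/36.67 = 7.12 kΩ.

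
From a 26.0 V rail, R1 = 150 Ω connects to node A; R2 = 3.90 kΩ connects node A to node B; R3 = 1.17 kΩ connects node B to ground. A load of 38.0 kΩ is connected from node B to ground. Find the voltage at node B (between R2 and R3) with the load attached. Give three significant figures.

At node B, R3 is in parallel with the load: R3‖R_L = 1135 Ω.
Below node A the resistance is R2 + (R3‖R_L) = 5035 Ω, so V_A = 26.0 × 5035/5185 = 25.25 V.
Then V_B = V_A × (R3‖R_L)/(R2 + R3‖R_L) = 25.25 × 1135/5035 = 5.69 V.

V ≈ 5.69 V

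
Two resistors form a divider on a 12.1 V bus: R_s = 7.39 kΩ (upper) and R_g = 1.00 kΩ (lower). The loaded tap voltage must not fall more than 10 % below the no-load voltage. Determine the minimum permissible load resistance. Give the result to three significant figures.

Output resistance R_th = R_s‖R_g = (7390 × 1000)/8390 = 880.8 Ω.
The fractional drop is R_th/(R_th + R_L); requiring this ≤ 0.100 gives R_L ≥ R_th(1/0.100 − 1) = 880.8 × 9.000 = 7.93 kΩ.

R_L(min) ≈ 7.93 kΩ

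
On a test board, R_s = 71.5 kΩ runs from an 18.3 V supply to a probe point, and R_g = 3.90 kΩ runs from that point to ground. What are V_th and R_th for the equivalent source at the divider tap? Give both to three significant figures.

V_th = 0.947 V, R_th = 3.70 kΩ

V_th is the open-circuit tap voltage: 18.3 × 3.90/(71.5 + 3.90) = 0.947 V.
With the supply zeroed, R_s and R_g appear in parallel from the tap: R_th = R_s‖R_g = (71.5 × 3.90)/75.40 = 3.70 kΩ.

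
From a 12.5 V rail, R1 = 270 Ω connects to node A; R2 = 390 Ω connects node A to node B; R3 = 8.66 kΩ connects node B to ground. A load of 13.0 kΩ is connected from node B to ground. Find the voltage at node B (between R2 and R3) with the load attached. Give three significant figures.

At node B, R3 is in parallel with the load: R3‖R_L = 5198 Ω.
Below node A the resistance is R2 + (R3‖R_L) = 5588 Ω, so V_A = 12.5 × 5588/5858 = 11.92 V.
Then V_B = V_A × (R3‖R_L)/(R2 + R3‖R_L) = 11.92 × 5198/5588 = 11.1 V.

V ≈ 11.1 V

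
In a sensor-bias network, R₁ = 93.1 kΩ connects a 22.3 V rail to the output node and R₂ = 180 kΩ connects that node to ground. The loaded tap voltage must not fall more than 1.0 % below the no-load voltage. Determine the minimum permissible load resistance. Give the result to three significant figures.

R_L(min) ≈ 6.07 MΩ

Output resistance R_th = R₁‖R₂ = (93.1 × 180)/273.1 = 61.36 kΩ.
The fractional drop is R_th/(R_th + R_L); requiring this ≤ 0.0100 gives R_L ≥ R_th(1/0.0100 − 1) = 61.36 × 99.00 = 6.07 MΩ.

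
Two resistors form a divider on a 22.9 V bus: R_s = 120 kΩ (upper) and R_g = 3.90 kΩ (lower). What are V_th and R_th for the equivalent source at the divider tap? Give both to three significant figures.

V_th is the open-circuit tap voltage: 22.9 × 3.90/(120 + 3.90) = 0.721 V.
With the supply zeroed, R_s and R_g appear in parallel from the tap: R_th = R_s‖R_g = (120 × 3.90)/123.9 = 3.78 kΩ.

V_th = 0.721 V, R_th = 3.78 kΩ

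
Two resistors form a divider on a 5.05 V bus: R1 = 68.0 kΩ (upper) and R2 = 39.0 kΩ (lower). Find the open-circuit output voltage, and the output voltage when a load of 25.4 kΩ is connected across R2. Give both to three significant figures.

Open-circuit: V = 5.05 × 39.0/(68.0 + 39.0) = 1.84 V.
With the load, R2 becomes R2‖R_L = 15.38 kΩ, so V = 5.05 × 15.38/83.38 = 0.932 V.

Unloaded: 1.84 V; loaded: 0.932 V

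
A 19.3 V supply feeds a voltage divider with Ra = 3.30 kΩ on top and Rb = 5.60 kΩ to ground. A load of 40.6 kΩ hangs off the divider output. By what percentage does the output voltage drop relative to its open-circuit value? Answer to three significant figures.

4.87 %

The divider's output (Thévenin) resistance is Ra‖Rb = 2.076 kΩ.
Fractional drop under load = R_th/(R_th + R_L) = 2.076 / (2.076 + 40.6) = 0.04865.
So the output falls by 4.87 %.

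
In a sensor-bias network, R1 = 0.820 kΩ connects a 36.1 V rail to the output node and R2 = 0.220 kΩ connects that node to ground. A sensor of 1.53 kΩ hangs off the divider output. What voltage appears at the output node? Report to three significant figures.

The load sits in parallel with R2: R2‖R_L = (220 × 1530) / (220 + 1530) = 192.3 Ω.
V_out = 36.1 × 192.3 / (820 + 192.3) = 36.1 × 192.3/1012 = 6.86 V.

V_out ≈ 6.86 V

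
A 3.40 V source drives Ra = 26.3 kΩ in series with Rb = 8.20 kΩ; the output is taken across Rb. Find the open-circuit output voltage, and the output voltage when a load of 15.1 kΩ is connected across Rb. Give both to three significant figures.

Unloaded: 0.808 V; loaded: 0.572 V

Open-circuit: V = 3.40 × 8.20/(26.3 + 8.20) = 0.808 V.
With the load, Rb becomes Rb‖R_L = 5.314 kΩ, so V = 3.40 × 5.314/31.61 = 0.572 V.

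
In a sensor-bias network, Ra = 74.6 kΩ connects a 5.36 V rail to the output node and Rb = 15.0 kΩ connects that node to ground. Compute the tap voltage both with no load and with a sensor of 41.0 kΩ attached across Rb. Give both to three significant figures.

Open-circuit: V = 5.36 × 15.0/(74.6 + 15.0) = 0.897 V.
With the load, Rb becomes Rb‖R_L = 10.98 kΩ, so V = 5.36 × 10.98/85.58 = 0.688 V.

Unloaded: 0.897 V; loaded: 0.688 V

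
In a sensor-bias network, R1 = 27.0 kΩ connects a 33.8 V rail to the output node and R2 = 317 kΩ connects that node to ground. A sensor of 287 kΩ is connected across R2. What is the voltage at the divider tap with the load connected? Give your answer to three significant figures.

V_out ≈ 28.7 V

The load sits in parallel with R2: R2‖R_L = (317 × 287) / (317 + 287) = 150.6 kΩ.
V_out = 33.8 × 150.6 / (27.0 + 150.6) = 33.8 × 150.6/177.6 = 28.7 V.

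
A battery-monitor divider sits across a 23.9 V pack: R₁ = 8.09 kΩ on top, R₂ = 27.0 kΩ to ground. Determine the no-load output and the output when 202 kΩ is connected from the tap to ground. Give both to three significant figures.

Open-circuit: V = 23.9 × 27.0/(8.09 + 27.0) = 18.4 V.
With the load, R₂ becomes R₂‖R_L = 23.82 kΩ, so V = 23.9 × 23.82/31.91 = 17.8 V.

Unloaded: 18.4 V; loaded: 17.8 V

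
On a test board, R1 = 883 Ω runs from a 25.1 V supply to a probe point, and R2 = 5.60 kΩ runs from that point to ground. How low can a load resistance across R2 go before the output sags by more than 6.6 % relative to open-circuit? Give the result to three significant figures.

R_L(min) ≈ 10.8 kΩ

Output resistance R_th = R1‖R2 = (883 × 5600)/6483 = 762.7 Ω.
The fractional drop is R_th/(R_th + R_L); requiring this ≤ 0.0660 gives R_L ≥ R_th(1/0.0660 − 1) = 762.7 × 14.15 = 10.8 kΩ.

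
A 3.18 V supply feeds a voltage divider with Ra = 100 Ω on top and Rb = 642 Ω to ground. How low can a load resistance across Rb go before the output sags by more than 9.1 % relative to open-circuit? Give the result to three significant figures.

Output resistance R_th = Ra‖Rb = (100 × 642)/742.0 = 86.52 Ω.
The fractional drop is R_th/(R_th + R_L); requiring this ≤ 0.0910 gives R_L ≥ R_th(1/0.0910 − 1) = 86.52 × 9.989 = 864 Ω.

R_L(min) ≈ 864 Ω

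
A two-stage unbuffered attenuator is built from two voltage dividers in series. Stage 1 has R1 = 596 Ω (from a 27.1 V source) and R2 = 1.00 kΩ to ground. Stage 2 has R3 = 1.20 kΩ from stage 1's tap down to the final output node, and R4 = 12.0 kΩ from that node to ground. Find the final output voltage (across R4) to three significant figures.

Stage 2 presents R3+R4 = 13200 Ω as a load on stage 1's tap.
Stage 1's lower leg becomes R2‖(R3+R4) = 929.6 Ω, so V_mid = 27.1 × 929.6/1526 = 16.51 V.
Stage 2 is itself unloaded: V_out = V_mid × R4/(R3+R4) = 16.51 × 12000/13200 = 15.0 V.

V_out ≈ 15.0 V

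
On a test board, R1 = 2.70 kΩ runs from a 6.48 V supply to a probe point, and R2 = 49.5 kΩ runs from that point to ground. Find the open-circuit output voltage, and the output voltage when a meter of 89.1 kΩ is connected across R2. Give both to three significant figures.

Unloaded: 6.14 V; loaded: 5.97 V

Open-circuit: V = 6.48 × 49.5/(2.70 + 49.5) = 6.14 V.
With the load, R2 becomes R2‖R_L = 31.82 kΩ, so V = 6.48 × 31.82/34.52 = 5.97 V.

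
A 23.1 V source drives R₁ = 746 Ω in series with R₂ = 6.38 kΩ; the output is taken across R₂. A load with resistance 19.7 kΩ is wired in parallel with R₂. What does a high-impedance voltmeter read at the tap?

V_out ≈ 20.0 V

The load sits in parallel with R₂: R₂‖R_L = (6380 × 19700) / (6380 + 19700) = 4819 Ω.
V_out = 23.1 × 4819 / (746 + 4819) = 23.1 × 4819/5565 = 20.0 V.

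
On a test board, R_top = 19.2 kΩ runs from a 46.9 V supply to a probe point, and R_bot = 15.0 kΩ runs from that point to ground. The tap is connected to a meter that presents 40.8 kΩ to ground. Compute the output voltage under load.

V_out ≈ 17.1 V

The load sits in parallel with R_bot: R_bot‖R_L = (15.0 × 40.8) / (15.0 + 40.8) = 10.97 kΩ.
V_out = 46.9 × 10.97 / (19.2 + 10.97) = 46.9 × 10.97/30.17 = 17.1 V.
(Unloaded it would have been 20.6 V.)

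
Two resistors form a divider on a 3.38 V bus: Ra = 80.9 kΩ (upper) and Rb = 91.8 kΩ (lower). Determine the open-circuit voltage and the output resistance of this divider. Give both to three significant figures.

V_th is the open-circuit tap voltage: 3.38 × 91.8/(80.9 + 91.8) = 1.80 V.
With the supply zeroed, Ra and Rb appear in parallel from the tap: R_th = Ra‖Rb = (80.9 × 91.8)/172.7 = 43.0 kΩ.

V_th = 1.80 V, R_th = 43.0 kΩ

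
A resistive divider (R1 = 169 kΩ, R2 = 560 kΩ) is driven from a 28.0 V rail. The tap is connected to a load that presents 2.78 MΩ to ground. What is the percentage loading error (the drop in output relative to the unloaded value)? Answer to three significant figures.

The divider's output (Thévenin) resistance is R1‖R2 = 129.8 kΩ.
Fractional drop under load = R_th/(R_th + R_L) = 129.8 / (129.8 + 2780) = 0.04461.
So the output falls by 4.46 %.

4.46 %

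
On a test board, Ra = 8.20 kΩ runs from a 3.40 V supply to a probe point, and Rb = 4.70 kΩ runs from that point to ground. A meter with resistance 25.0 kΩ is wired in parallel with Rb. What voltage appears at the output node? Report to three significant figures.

V_out ≈ 1.11 V

The load sits in parallel with Rb: Rb‖R_L = (4.70 × 25.0) / (4.70 + 25.0) = 3.956 kΩ.
V_out = 3.40 × 3.956 / (8.20 + 3.956) = 3.40 × 3.956/12.16 = 1.11 V.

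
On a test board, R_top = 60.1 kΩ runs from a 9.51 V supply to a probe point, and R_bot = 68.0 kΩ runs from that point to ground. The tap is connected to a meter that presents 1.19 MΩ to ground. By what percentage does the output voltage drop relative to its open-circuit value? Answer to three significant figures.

The divider's output (Thévenin) resistance is R_top‖R_bot = 31.90 kΩ.
Fractional drop under load = R_th/(R_th + R_L) = 31.90 / (31.90 + 1190) = 0.02611.
So the output falls by 2.61 %.

2.61 %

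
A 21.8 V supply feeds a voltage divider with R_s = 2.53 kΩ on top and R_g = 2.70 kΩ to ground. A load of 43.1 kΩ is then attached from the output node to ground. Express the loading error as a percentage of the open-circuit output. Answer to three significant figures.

2.94 %

The divider's output (Thévenin) resistance is R_s‖R_g = 1.306 kΩ.
Fractional drop under load = R_th/(R_th + R_L) = 1.306 / (1.306 + 43.1) = 0.02941.
So the output falls by 2.94 %.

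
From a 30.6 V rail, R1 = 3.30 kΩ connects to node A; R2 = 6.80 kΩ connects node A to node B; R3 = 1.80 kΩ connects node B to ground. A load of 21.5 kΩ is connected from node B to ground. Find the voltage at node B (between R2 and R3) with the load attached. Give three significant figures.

At node B, R3 is in parallel with the load: R3‖R_L = 1.661 kΩ.
Below node A the resistance is R2 + (R3‖R_L) = 8.461 kΩ, so V_A = 30.6 × 8.461/11.76 = 22.01 V.
Then V_B = V_A × (R3‖R_L)/(R2 + R3‖R_L) = 22.01 × 1.661/8.461 = 4.32 V.

V ≈ 4.32 V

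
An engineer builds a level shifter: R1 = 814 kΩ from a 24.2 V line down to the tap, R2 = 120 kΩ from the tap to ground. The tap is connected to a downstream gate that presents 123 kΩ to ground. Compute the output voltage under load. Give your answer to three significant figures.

V_out ≈ 1.68 V

The load sits in parallel with R2: R2‖R_L = (120 × 123) / (120 + 123) = 60.74 kΩ.
V_out = 24.2 × 60.74 / (814 + 60.74) = 24.2 × 60.74/874.7 = 1.68 V.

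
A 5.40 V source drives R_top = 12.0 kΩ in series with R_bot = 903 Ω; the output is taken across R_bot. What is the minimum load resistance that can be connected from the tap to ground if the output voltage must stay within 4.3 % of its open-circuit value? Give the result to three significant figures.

R_L(min) ≈ 18.7 kΩ

Output resistance R_th = R_top‖R_bot = (12000 × 903)/12900 = 839.8 Ω.
The fractional drop is R_th/(R_th + R_L); requiring this ≤ 0.0430 gives R_L ≥ R_th(1/0.0430 − 1) = 839.8 × 22.26 = 18.7 kΩ.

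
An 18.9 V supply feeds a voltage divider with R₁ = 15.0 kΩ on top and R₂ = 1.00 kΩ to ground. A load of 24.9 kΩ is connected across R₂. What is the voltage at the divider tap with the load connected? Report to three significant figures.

V_out ≈ 1.14 V

The load sits in parallel with R₂: R₂‖R_L = (1.00 × 24.9) / (1.00 + 24.9) = 0.9614 kΩ.
V_out = 18.9 × 0.9614 / (15.0 + 0.9614) = 18.9 × 0.9614/15.96 = 1.14 V.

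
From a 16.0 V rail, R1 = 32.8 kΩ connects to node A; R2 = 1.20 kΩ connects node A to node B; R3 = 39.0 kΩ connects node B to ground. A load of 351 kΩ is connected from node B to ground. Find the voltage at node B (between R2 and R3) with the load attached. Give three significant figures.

At node B, R3 is in parallel with the load: R3‖R_L = 35.10 kΩ.
Below node A the resistance is R2 + (R3‖R_L) = 36.30 kΩ, so V_A = 16.0 × 36.30/69.10 = 8.405 V.
Then V_B = V_A × (R3‖R_L)/(R2 + R3‖R_L) = 8.405 × 35.10/36.30 = 8.13 V.

V ≈ 8.13 V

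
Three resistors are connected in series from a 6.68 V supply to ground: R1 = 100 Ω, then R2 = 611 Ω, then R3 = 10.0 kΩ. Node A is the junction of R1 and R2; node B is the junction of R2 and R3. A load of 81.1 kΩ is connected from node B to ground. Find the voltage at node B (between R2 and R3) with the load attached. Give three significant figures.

At node B, R3 is in parallel with the load: R3‖R_L = 8902 Ω.
Below node A the resistance is R2 + (R3‖R_L) = 9513 Ω, so V_A = 6.68 × 9513/9613 = 6.611 V.
Then V_B = V_A × (R3‖R_L)/(R2 + R3‖R_L) = 6.611 × 8902/9513 = 6.19 V.

V ≈ 6.19 V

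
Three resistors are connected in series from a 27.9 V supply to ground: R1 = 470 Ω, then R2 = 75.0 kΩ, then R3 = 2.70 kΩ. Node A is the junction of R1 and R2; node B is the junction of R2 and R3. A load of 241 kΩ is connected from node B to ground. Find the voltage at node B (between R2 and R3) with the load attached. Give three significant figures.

V ≈ 0.953 V

At node B, R3 is in parallel with the load: R3‖R_L = 2670 Ω.
Below node A the resistance is R2 + (R3‖R_L) = 77670 Ω, so V_A = 27.9 × 77670/78140 = 27.73 V.
Then V_B = V_A × (R3‖R_L)/(R2 + R3‖R_L) = 27.73 × 2670/77670 = 0.953 V.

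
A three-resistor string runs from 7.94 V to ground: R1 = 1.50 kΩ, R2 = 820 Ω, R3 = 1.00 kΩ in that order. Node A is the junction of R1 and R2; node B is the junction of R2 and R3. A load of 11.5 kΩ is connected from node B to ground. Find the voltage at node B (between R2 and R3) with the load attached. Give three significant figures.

V ≈ 2.25 V

At node B, R3 is in parallel with the load: R3‖R_L = 920.0 Ω.
Below node A the resistance is R2 + (R3‖R_L) = 1740 Ω, so V_A = 7.94 × 1740/3240 = 4.264 V.
Then V_B = V_A × (R3‖R_L)/(R2 + R3‖R_L) = 4.264 × 920.0/1740 = 2.25 V.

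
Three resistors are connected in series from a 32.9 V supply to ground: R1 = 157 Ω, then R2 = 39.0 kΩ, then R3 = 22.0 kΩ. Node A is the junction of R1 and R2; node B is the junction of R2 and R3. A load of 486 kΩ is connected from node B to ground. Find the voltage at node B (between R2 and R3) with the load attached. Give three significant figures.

V ≈ 11.5 V

At node B, R3 is in parallel with the load: R3‖R_L = 21050 Ω.
Below node A the resistance is R2 + (R3‖R_L) = 60050 Ω, so V_A = 32.9 × 60050/60200 = 32.81 V.
Then V_B = V_A × (R3‖R_L)/(R2 + R3‖R_L) = 32.81 × 21050/60050 = 11.5 V.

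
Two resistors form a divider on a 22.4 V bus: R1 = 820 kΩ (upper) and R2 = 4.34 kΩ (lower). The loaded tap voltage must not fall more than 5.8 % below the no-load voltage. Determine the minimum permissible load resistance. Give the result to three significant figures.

Output resistance R_th = R1‖R2 = (820 × 4.34)/824.3 = 4.317 kΩ.
The fractional drop is R_th/(R_th + R_L); requiring this ≤ 0.0580 gives R_L ≥ R_th(1/0.0580 − 1) = 4.317 × 16.24 = 70.1 kΩ.

R_L(min) ≈ 70.1 kΩ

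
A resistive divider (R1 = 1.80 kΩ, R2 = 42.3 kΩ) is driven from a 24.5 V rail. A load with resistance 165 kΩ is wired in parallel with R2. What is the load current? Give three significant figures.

I_L ≈ 0.141 mA

R2‖R_L = 33.67 kΩ; V_out = 24.5 × 33.67/35.47 = 23.26 V.
I_L = V_out / R_L = 23.26 / 165 kΩ = 0.141 mA.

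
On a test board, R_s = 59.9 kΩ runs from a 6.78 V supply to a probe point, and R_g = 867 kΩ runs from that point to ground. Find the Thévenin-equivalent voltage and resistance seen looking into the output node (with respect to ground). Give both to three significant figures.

V_th is the open-circuit tap voltage: 6.78 × 867/(59.9 + 867) = 6.34 V.
With the supply zeroed, R_s and R_g appear in parallel from the tap: R_th = R_s‖R_g = (59.9 × 867)/926.9 = 56.0 kΩ.

V_th = 6.34 V, R_th = 56.0 kΩ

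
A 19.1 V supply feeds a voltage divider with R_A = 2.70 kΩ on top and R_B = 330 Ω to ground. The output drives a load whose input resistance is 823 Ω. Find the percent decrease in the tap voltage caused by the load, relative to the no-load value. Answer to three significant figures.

Unloaded V = 19.1 × 330/3030 = 2.080 V.
Loaded: R_B‖R_L = 235.6 Ω, giving V = 19.1 × 235.6/2936 = 1.533 V.
Drop = (2.080 − 1.533) / 2.080 = 26.3 %.

26.3 %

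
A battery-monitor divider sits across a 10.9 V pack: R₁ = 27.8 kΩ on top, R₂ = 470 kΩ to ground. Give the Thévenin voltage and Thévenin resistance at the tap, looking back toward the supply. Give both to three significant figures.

V_th is the open-circuit tap voltage: 10.9 × 470/(27.8 + 470) = 10.3 V.
With the supply zeroed, R₁ and R₂ appear in parallel from the tap: R_th = R₁‖R₂ = (27.8 × 470)/497.8 = 26.2 kΩ.

V_th = 10.3 V, R_th = 26.2 kΩ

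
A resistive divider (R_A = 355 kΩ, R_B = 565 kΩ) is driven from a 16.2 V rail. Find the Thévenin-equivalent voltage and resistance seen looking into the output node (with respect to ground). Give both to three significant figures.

V_th = 9.95 V, R_th = 218 kΩ

V_th is the open-circuit tap voltage: 16.2 × 565/(355 + 565) = 9.95 V.
With the supply zeroed, R_A and R_B appear in parallel from the tap: R_th = R_A‖R_B = (355 × 565)/920.0 = 218 kΩ.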